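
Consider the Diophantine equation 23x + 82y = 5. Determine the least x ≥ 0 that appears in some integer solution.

gcd(82, 23) = 1  (82 = 3×23 + 13, 23 = 1×13 + 10, 13 = 1×10 + 3, 10 = 3×3 + 1, 3 = 3×1).
1 divides 5, so solutions exist.
Back-substituting, 23×(25) + 82×(-7) = 1.
Scale by 5/1 = 5: (x₀, y₀) = (125, -35).
General solution: x = 125 + 82t, y = -35 - 23t for integer t.
x ≥ 0: smallest is 125 mod 82 = 43 (at t = -1), with y = -12.

43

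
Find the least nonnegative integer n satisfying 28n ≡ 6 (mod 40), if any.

gcd(40, 28) = 4.
4 does not divide 6, so the congruence has no solution.

no solution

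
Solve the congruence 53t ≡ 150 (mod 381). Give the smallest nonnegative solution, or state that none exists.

gcd(381, 53) = 1  (381 = 7·53 + 10, 53 = 5·10 + 3, 10 = 3·3 + 1, 3 = 3·1).
1 divides 150, so solutions exist.
Back-substituting, 53·(-115) + 381·(16) = 1.
So 53·(-115) ≡ 1 (mod 381); multiply by 150: t ≡ -17250 (mod 381).
Smallest nonnegative: t = -17250 mod 381 = 276.

276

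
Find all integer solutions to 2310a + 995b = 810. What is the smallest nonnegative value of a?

158

gcd(2310, 995) = 5.
5 divides 810, so solutions exist.
By Bézout, 2310·(28) + 995·(-65) = 5.
Scale by 810/5 = 162: (a₀, b₀) = (4536, -10530).
General solution: a = 4536 + 199t, b = -10530 - 462t for integer t.
a ≥ 0: smallest is 4536 mod 199 = 158 (at t = -22), with b = -366.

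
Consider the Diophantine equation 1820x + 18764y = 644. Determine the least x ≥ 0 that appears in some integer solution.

gcd(18764, 1820):
  18764 = 10·1820 + 564
  1820 = 3·564 + 128
  564 = 4·128 + 52
  128 = 2·52 + 24
  52 = 2·24 + 4
  24 = 6·4
so gcd(18764, 1820) = 4.
4 divides 644, so solutions exist.
Back-substitute for Bézout coefficients:
  4 = 52 - 2·24
  ... = 1820·(-732) + 18764·(71)
Scale by 644/4 = 161: (x₀, y₀) = (-117852, 11431).
General solution: x = -117852 + 4691t, y = 11431 - 455t for integer t.
x ≥ 0: smallest is -117852 mod 4691 = 4114 (at t = 26), with y = -399.

4114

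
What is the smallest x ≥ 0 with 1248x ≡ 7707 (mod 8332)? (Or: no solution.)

gcd(8332, 1248):
  8332 = 6×1248 + 844
  1248 = 1×844 + 404
  844 = 2×404 + 36
  404 = 11×36 + 8
  36 = 4×8 + 4
  8 = 2×4
so gcd(8332, 1248) = 4.
4 does not divide 7707, so the congruence has no solution.

no solution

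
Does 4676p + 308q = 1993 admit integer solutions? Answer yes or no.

no

gcd(4676, 308) = 28  (4676 = 15·308 + 56, 308 = 5·56 + 28, 56 = 2·28).
28 does not divide 1993 (remainder 5), so no integer solutions.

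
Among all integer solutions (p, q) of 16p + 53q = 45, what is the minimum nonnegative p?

gcd(53, 16):
  53 = 3·16 + 5
  16 = 3·5 + 1
  5 = 5·1
so gcd(53, 16) = 1.
1 divides 45, so solutions exist.
Back-substitute for Bézout coefficients:
  1 = 16 - 3·5
  ... = 16·(10) + 53·(-3)
Scale by 45/1 = 45: (p₀, q₀) = (450, -135).
General solution: p = 450 + 53t, q = -135 - 16t for integer t.
p ≥ 0: smallest is 450 mod 53 = 26 (at t = -8), with q = -7.

26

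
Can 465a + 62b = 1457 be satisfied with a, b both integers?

gcd(465, 62) = 31  (465 = 7·62 + 31, 62 = 2·31).
31 divides 1457, so integer solutions exist.

yes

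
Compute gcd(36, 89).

1

gcd(89, 36):
  89 = 2×36 + 17
  36 = 2×17 + 2
  17 = 8×2 + 1
  2 = 2×1
so gcd(89, 36) = 1.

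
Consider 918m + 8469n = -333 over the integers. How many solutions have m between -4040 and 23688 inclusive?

gcd(8469, 918) = 9  (8469 = 9×918 + 207, 918 = 4×207 + 90, 207 = 2×90 + 27, 90 = 3×27 + 9, 27 = 3×9).
Back-substituting, 918×(286) + 8469×(-31) = 9.
Scale by -37: particular solution (-10582, 1147); reduce m mod 941: (710, -77).
General solution: m = 710 + 941t, n = -77 - 102t for integer t.
-4040 ≤ 710 + 941t ≤ 23688 gives t ∈ [-5, 24], which is 30 values.

30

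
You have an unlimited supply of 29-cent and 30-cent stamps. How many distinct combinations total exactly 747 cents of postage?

Need nonnegative integers with 29j + 30k = 747.
gcd(29, 30) = 1, and 29·(-1) + 30·(1) = 1.
So (j₀, k₀) = (-747, 747); general j = -747 + 30t, k = 747 - 29t.
j ≥ 0 ⇒ t ≥ 25; k ≥ 0 ⇒ t ≤ 25. That's 1 value of t.

1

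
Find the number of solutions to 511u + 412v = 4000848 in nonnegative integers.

gcd(511, 412):
  511 = 1·412 + 99
  412 = 4·99 + 16
  99 = 6·16 + 3
  16 = 5·3 + 1
  3 = 3·1
so gcd(511, 412) = 1.
Back-substitute for Bézout coefficients:
  1 = 16 - 5·3
  ... = 511·(-129) + 412·(160)
Scale by 4000848: one solution is (-516109392, 640135680). Reduce u mod 412: (124, 9557).
General: u = 124 + 412t, v = 9557 - 511t.
u ≥ 0 ⇒ t ≥ 0; v ≥ 0 ⇒ t ≤ 18. So t ∈ [0, 18]: 19 solutions.

19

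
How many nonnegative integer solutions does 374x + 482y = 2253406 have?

25

gcd(482, 374) = 2  (482 = 1·374 + 108, 374 = 3·108 + 50, 108 = 2·50 + 8, 50 = 6·8 + 2, 8 = 4·2).
Back-substituting, 374·(58) + 482·(-45) = 2.
Scale by 1126703: one solution is (65348774, -50701635). Reduce x mod 241: (178, 4537).
General: x = 178 + 241t, y = 4537 - 187t.
x ≥ 0 ⇒ t ≥ 0; y ≥ 0 ⇒ t ≤ 24. So t ∈ [0, 24]: 25 solutions.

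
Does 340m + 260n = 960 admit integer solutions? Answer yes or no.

gcd(340, 260) = 20.
20 divides 960, so integer solutions exist.

yes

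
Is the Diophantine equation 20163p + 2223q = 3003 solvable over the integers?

gcd(20163, 2223):
  20163 = 9·2223 + 156
  2223 = 14·156 + 39
  156 = 4·39
so gcd(20163, 2223) = 39.
39 divides 3003, so integer solutions exist.

yes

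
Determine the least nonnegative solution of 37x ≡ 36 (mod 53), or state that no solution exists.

gcd(53, 37) = 1.
1 divides 36, so solutions exist.
By Bézout, 37×(-10) + 53×(7) = 1.
So 37×(-10) ≡ 1 (mod 53); multiply by 36: x ≡ -360 (mod 53).
Smallest nonnegative: x = -360 mod 53 = 11.

11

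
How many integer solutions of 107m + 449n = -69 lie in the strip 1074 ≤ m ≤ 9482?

gcd(449, 107):
  449 = 4×107 + 21
  107 = 5×21 + 2
  21 = 10×2 + 1
  2 = 2×1
so gcd(449, 107) = 1.
Back-substitute for Bézout coefficients:
  1 = 21 - 10×2
  ... = 107×(-214) + 449×(51)
Scale by -69: particular solution (14766, -3519); reduce m mod 449: (398, -95).
General solution: m = 398 + 449t, n = -95 - 107t for integer t.
1074 ≤ 398 + 449t ≤ 9482 gives t ∈ [2, 20], which is 19 values.

19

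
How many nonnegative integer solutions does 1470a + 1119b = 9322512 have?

gcd(1470, 1119) = 3  (1470 = 1·1119 + 351, 1119 = 3·351 + 66, 351 = 5·66 + 21, 66 = 3·21 + 3, 21 = 7·3).
Back-substituting, 1470·(-51) + 1119·(67) = 3.
Scale by 3107504: one solution is (-158482704, 208202768). Reduce a mod 373: (147, 8138).
General: a = 147 + 373t, b = 8138 - 490t.
a ≥ 0 ⇒ t ≥ 0; b ≥ 0 ⇒ t ≤ 16. So t ∈ [0, 16]: 17 solutions.

17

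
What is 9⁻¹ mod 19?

gcd(19, 9) = 1  (19 = 2*9 + 1, 9 = 9*1).
Back-substituting, 9*(-2) + 19*(1) = 1.
So 9*-2 ≡ 1 (mod 19), and -2 mod 19 = 17.

17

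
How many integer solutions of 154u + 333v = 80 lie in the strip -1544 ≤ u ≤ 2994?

14

gcd(333, 154) = 1.
By Bézout, 154*(-80) + 333*(37) = 1.
Particular solution: (260, -120).
General solution: u = 260 + 333t, v = -120 - 154t for integer t.
-1544 ≤ 260 + 333t ≤ 2994 gives t ∈ [-5, 8], which is 14 values.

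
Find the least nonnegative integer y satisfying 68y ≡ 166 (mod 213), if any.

134

gcd(213, 68) = 1.
1 divides 166, so solutions exist.
By Bézout, 68·(47) + 213·(-15) = 1.
So 68·(47) ≡ 1 (mod 213); multiply by 166: y ≡ 7802 (mod 213).
Smallest nonnegative: y = 7802 mod 213 = 134.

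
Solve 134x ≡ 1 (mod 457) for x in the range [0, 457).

gcd(457, 134):
  457 = 3×134 + 55
  134 = 2×55 + 24
  55 = 2×24 + 7
  24 = 3×7 + 3
  7 = 2×3 + 1
  3 = 3×1
so gcd(457, 134) = 1.
Back-substitute for Bézout coefficients:
  1 = 7 - 2×3
  ... = 134×(-133) + 457×(39)
So 134×-133 ≡ 1 (mod 457), and -133 mod 457 = 324.

324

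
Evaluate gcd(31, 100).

gcd(100, 31) = 1  (100 = 3·31 + 7, 31 = 4·7 + 3, 7 = 2·3 + 1, 3 = 3·1).

1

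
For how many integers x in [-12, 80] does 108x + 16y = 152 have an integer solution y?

23

gcd(108, 16) = 4.
By Bézout, 108·(-1) + 16·(7) = 4.
Particular solution: (2, -4).
General solution: x = 2 + 4t, y = -4 - 27t for integer t.
-12 ≤ 2 + 4t ≤ 80 gives t ∈ [-3, 19], which is 23 values.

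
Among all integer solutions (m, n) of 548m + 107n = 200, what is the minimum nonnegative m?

73

gcd(548, 107) = 1  (548 = 5*107 + 13, 107 = 8*13 + 3, 13 = 4*3 + 1, 3 = 3*1).
1 divides 200, so solutions exist.
Back-substituting, 548*(33) + 107*(-169) = 1.
Scale by 200/1 = 200: (m₀, n₀) = (6600, -33800).
General solution: m = 6600 + 107t, n = -33800 - 548t for integer t.
m ≥ 0: smallest is 6600 mod 107 = 73 (at t = -61), with n = -372.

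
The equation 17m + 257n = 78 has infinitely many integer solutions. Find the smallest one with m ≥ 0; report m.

gcd(257, 17) = 1  (257 = 15×17 + 2, 17 = 8×2 + 1, 2 = 2×1).
1 divides 78, so solutions exist.
Back-substituting, 17×(121) + 257×(-8) = 1.
Scale by 78/1 = 78: (m₀, n₀) = (9438, -624).
General solution: m = 9438 + 257t, n = -624 - 17t for integer t.
m ≥ 0: smallest is 9438 mod 257 = 186 (at t = -36), with n = -12.

186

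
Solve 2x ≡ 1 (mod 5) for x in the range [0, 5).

3

gcd(5, 2) = 1  (5 = 2×2 + 1, 2 = 2×1).
Back-substituting, 2×(-2) + 5×(1) = 1.
So 2×-2 ≡ 1 (mod 5), and -2 mod 5 = 3.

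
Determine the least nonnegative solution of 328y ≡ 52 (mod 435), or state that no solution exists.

154

gcd(435, 328):
  435 = 1×328 + 107
  328 = 3×107 + 7
  107 = 15×7 + 2
  7 = 3×2 + 1
  2 = 2×1
so gcd(435, 328) = 1.
1 divides 52, so solutions exist.
Back-substitute for Bézout coefficients:
  1 = 7 - 3×2
  ... = 328×(187) + 435×(-141)
So 328×(187) ≡ 1 (mod 435); multiply by 52: y ≡ 9724 (mod 435).
Smallest nonnegative: y = 9724 mod 435 = 154.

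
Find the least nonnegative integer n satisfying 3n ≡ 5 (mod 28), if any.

gcd(28, 3):
  28 = 9×3 + 1
  3 = 3×1
so gcd(28, 3) = 1.
1 divides 5, so solutions exist.
Back-substitute for Bézout coefficients:
  1 = 28 - 9×3
  ... = 3×(-9) + 28×(1)
So 3×(-9) ≡ 1 (mod 28); multiply by 5: n ≡ -45 (mod 28).
Smallest nonnegative: n = -45 mod 28 = 11.

11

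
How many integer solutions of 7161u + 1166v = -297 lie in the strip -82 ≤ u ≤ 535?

6

gcd(7161, 1166) = 11.
By Bézout, 7161×(-7) + 1166×(43) = 11.
Particular solution: (83, -510).
General solution: u = 83 + 106t, v = -510 - 651t for integer t.
-82 ≤ 83 + 106t ≤ 535 gives t ∈ [-1, 4], which is 6 values.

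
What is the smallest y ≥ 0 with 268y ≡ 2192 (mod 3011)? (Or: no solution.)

gcd(3011, 268) = 1  (3011 = 11*268 + 63, 268 = 4*63 + 16, 63 = 3*16 + 15, 16 = 1*15 + 1, 15 = 15*1).
1 divides 2192, so solutions exist.
Back-substituting, 268*(191) + 3011*(-17) = 1.
So 268*(191) ≡ 1 (mod 3011); multiply by 2192: y ≡ 418672 (mod 3011).
Smallest nonnegative: y = 418672 mod 3011 = 143.

143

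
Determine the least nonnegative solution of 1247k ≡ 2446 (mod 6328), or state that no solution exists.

2250

gcd(6328, 1247) = 1.
1 divides 2446, so solutions exist.
By Bézout, 1247×(-1497) + 6328×(295) = 1.
So 1247×(-1497) ≡ 1 (mod 6328); multiply by 2446: k ≡ -3661662 (mod 6328).
Smallest nonnegative: k = -3661662 mod 6328 = 2250.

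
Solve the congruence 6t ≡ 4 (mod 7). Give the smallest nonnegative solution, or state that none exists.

gcd(7, 6) = 1  (7 = 1*6 + 1, 6 = 6*1).
1 divides 4, so solutions exist.
Back-substituting, 6*(-1) + 7*(1) = 1.
So 6*(-1) ≡ 1 (mod 7); multiply by 4: t ≡ -4 (mod 7).
Smallest nonnegative: t = -4 mod 7 = 3.

3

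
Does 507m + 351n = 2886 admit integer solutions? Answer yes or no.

yes

gcd(507, 351) = 39  (507 = 1*351 + 156, 351 = 2*156 + 39, 156 = 4*39).
39 divides 2886, so integer solutions exist.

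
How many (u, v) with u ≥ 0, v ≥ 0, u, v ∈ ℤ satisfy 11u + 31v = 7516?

22

gcd(31, 11):
  31 = 2×11 + 9
  11 = 1×9 + 2
  9 = 4×2 + 1
  2 = 2×1
so gcd(31, 11) = 1.
Back-substitute for Bézout coefficients:
  1 = 9 - 4×2
  ... = 11×(-14) + 31×(5)
Scale by 7516: one solution is (-105224, 37580). Reduce u mod 31: (21, 235).
General: u = 21 + 31t, v = 235 - 11t.
u ≥ 0 ⇒ t ≥ 0; v ≥ 0 ⇒ t ≤ 21. So t ∈ [0, 21]: 22 solutions.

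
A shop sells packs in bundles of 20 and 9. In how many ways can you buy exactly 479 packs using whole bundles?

3

Need nonnegative integers with 20j + 9k = 479.
gcd(20, 9) = 1, and 20·(-4) + 9·(9) = 1.
So (j₀, k₀) = (-1916, 4311); general j = -1916 + 9t, k = 4311 - 20t.
j ≥ 0 ⇒ t ≥ 213; k ≥ 0 ⇒ t ≤ 215. That's 3 values of t.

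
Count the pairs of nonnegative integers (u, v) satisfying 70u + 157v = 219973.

20

gcd(157, 70) = 1.
By Bézout, 70×(-74) + 157×(33) = 1.
One solution: (72, 1369).
General: u = 72 + 157t, v = 1369 - 70t.
u ≥ 0 ⇒ t ≥ 0; v ≥ 0 ⇒ t ≤ 19. So t ∈ [0, 19]: 20 solutions.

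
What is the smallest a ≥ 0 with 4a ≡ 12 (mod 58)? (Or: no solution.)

3

gcd(58, 4) = 2  (58 = 14·4 + 2, 4 = 2·2).
2 divides 12, so solutions exist.
Back-substituting, 4·(-14) + 58·(1) = 2.
So 4·(-14) ≡ 2 (mod 58); multiply by 6: a ≡ -84 (mod 29).
Smallest nonnegative: a = -84 mod 29 = 3.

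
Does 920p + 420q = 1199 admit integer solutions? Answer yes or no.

no

gcd(920, 420) = 20.
20 does not divide 1199 (remainder 19), so no integer solutions.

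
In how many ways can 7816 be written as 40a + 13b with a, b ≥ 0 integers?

gcd(40, 13):
  40 = 3×13 + 1
  13 = 13×1
so gcd(40, 13) = 1.
Back-substitute for Bézout coefficients:
  1 = 40 - 3×13
  ... = 40×(1) + 13×(-3)
Scale by 7816: one solution is (7816, -23448). Reduce a mod 13: (3, 592).
General: a = 3 + 13t, b = 592 - 40t.
a ≥ 0 ⇒ t ≥ 0; b ≥ 0 ⇒ t ≤ 14. So t ∈ [0, 14]: 15 solutions.

15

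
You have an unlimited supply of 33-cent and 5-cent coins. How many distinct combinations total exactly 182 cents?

1

Need nonnegative integers with 33j + 5k = 182.
gcd(33, 5) = 1, and 33·(2) + 5·(-13) = 1.
So (j₀, k₀) = (364, -2366); general j = 364 + 5t, k = -2366 - 33t.
j ≥ 0 ⇒ t ≥ -72; k ≥ 0 ⇒ t ≤ -72. That's 1 value of t.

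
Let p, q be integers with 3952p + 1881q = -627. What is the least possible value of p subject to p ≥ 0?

66

gcd(3952, 1881):
  3952 = 2×1881 + 190
  1881 = 9×190 + 171
  190 = 1×171 + 19
  171 = 9×19
so gcd(3952, 1881) = 19.
19 divides -627, so solutions exist.
Back-substitute for Bézout coefficients:
  19 = 190 - 1×171
  ... = 3952×(10) + 1881×(-21)
Scale by -627/19 = -33: (p₀, q₀) = (-330, 693).
General solution: p = -330 + 99t, q = 693 - 208t for integer t.
p ≥ 0: smallest is -330 mod 99 = 66 (at t = 4), with q = -139.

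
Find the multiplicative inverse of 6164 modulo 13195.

gcd(13195, 6164) = 1.
By Bézout, 6164·(-1111) + 13195·(519) = 1.
So 6164·-1111 ≡ 1 (mod 13195), and -1111 mod 13195 = 12084.

12084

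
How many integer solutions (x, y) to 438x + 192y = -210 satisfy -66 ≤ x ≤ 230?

9

gcd(438, 192) = 6  (438 = 2×192 + 54, 192 = 3×54 + 30, 54 = 1×30 + 24, 30 = 1×24 + 6, 24 = 4×6).
Back-substituting, 438×(-7) + 192×(16) = 6.
Scale by -35: particular solution (245, -560); reduce x mod 32: (21, -49).
General solution: x = 21 + 32t, y = -49 - 73t for integer t.
-66 ≤ 21 + 32t ≤ 230 gives t ∈ [-2, 6], which is 9 values.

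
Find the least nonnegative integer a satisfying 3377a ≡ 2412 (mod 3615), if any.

gcd(3615, 3377):
  3615 = 1×3377 + 238
  3377 = 14×238 + 45
  238 = 5×45 + 13
  45 = 3×13 + 6
  13 = 2×6 + 1
  6 = 6×1
so gcd(3615, 3377) = 1.
1 divides 2412, so solutions exist.
Back-substitute for Bézout coefficients:
  1 = 13 - 2×6
  ... = 3377×(-562) + 3615×(525)
So 3377×(-562) ≡ 1 (mod 3615); multiply by 2412: a ≡ -1355544 (mod 3615).
Smallest nonnegative: a = -1355544 mod 3615 = 81.

81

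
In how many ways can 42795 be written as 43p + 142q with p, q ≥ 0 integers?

gcd(142, 43) = 1.
By Bézout, 43·(-33) + 142·(10) = 1.
One solution: (97, 272).
General: p = 97 + 142t, q = 272 - 43t.
p ≥ 0 ⇒ t ≥ 0; q ≥ 0 ⇒ t ≤ 6. So t ∈ [0, 6]: 7 solutions.

7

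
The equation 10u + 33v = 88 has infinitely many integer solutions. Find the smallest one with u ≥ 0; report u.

gcd(33, 10) = 1.
1 divides 88, so solutions exist.
By Bézout, 10×(10) + 33×(-3) = 1.
Scale by 88/1 = 88: (u₀, v₀) = (880, -264).
General solution: u = 880 + 33t, v = -264 - 10t for integer t.
u ≥ 0: smallest is 880 mod 33 = 22 (at t = -26), with v = -4.

22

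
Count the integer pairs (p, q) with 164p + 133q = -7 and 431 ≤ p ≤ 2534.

gcd(164, 133) = 1  (164 = 1*133 + 31, 133 = 4*31 + 9, 31 = 3*9 + 4, 9 = 2*4 + 1, 4 = 4*1).
Back-substituting, 164*(-30) + 133*(37) = 1.
Scale by -7: particular solution (210, -259); reduce p mod 133: (77, -95).
General solution: p = 77 + 133t, q = -95 - 164t for integer t.
431 ≤ 77 + 133t ≤ 2534 gives t ∈ [3, 18], which is 16 values.

16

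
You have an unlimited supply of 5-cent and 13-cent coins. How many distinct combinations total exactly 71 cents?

1

Need nonnegative integers with 5j + 13k = 71.
gcd(5, 13) = 1, and 5·(-5) + 13·(2) = 1.
So (j₀, k₀) = (-355, 142); general j = -355 + 13t, k = 142 - 5t.
j ≥ 0 ⇒ t ≥ 28; k ≥ 0 ⇒ t ≤ 28. That's 1 value of t.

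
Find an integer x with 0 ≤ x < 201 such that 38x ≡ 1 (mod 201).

gcd(201, 38) = 1  (201 = 5×38 + 11, 38 = 3×11 + 5, 11 = 2×5 + 1, 5 = 5×1).
Back-substituting, 38×(-37) + 201×(7) = 1.
So 38×-37 ≡ 1 (mod 201), and -37 mod 201 = 164.

164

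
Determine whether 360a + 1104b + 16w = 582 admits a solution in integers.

no

gcd(1104, 360) = 24  (1104 = 3·360 + 24, 360 = 15·24).
gcd(24, 16) = 8.
8 does not divide 582 (remainder 6), so no integer solutions.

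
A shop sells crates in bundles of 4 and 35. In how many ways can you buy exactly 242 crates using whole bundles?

Need nonnegative integers with 4j + 35k = 242.
gcd(4, 35) = 1, and 4·(9) + 35·(-1) = 1.
So (j₀, k₀) = (2178, -242); general j = 2178 + 35t, k = -242 - 4t.
j ≥ 0 ⇒ t ≥ -62; k ≥ 0 ⇒ t ≤ -61. That's 2 values of t.

2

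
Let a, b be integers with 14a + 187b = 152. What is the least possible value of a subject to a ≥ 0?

91

gcd(187, 14):
  187 = 13*14 + 5
  14 = 2*5 + 4
  5 = 1*4 + 1
  4 = 4*1
so gcd(187, 14) = 1.
1 divides 152, so solutions exist.
Back-substitute for Bézout coefficients:
  1 = 5 - 1*4
  ... = 14*(-40) + 187*(3)
Scale by 152/1 = 152: (a₀, b₀) = (-6080, 456).
General solution: a = -6080 + 187t, b = 456 - 14t for integer t.
a ≥ 0: smallest is -6080 mod 187 = 91 (at t = 33), with b = -6.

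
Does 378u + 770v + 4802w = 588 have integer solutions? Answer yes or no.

yes

gcd(770, 378) = 14.
gcd(14, 4802) = 14.
14 divides 588, so integer solutions exist.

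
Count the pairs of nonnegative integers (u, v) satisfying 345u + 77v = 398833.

gcd(345, 77) = 1.
By Bézout, 345·(25) + 77·(-112) = 1.
One solution: (18, 5099).
General: u = 18 + 77t, v = 5099 - 345t.
u ≥ 0 ⇒ t ≥ 0; v ≥ 0 ⇒ t ≤ 14. So t ∈ [0, 14]: 15 solutions.

15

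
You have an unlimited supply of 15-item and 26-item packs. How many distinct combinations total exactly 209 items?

Need nonnegative integers with 15j + 26k = 209.
gcd(15, 26) = 1, and 15·(7) + 26·(-4) = 1.
So (j₀, k₀) = (1463, -836); general j = 1463 + 26t, k = -836 - 15t.
j ≥ 0 ⇒ t ≥ -56; k ≥ 0 ⇒ t ≤ -56. That's 1 value of t.

1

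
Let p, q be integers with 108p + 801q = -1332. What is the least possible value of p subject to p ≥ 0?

gcd(801, 108) = 9  (801 = 7×108 + 45, 108 = 2×45 + 18, 45 = 2×18 + 9, 18 = 2×9).
9 divides -1332, so solutions exist.
Back-substituting, 108×(-37) + 801×(5) = 9.
Scale by -1332/9 = -148: (p₀, q₀) = (5476, -740).
General solution: p = 5476 + 89t, q = -740 - 12t for integer t.
p ≥ 0: smallest is 5476 mod 89 = 47 (at t = -61), with q = -8.

47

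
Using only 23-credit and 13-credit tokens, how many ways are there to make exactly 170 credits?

1

Need nonnegative integers with 23j + 13k = 170.
gcd(23, 13) = 1, and 23·(4) + 13·(-7) = 1.
So (j₀, k₀) = (680, -1190); general j = 680 + 13t, k = -1190 - 23t.
j ≥ 0 ⇒ t ≥ -52; k ≥ 0 ⇒ t ≤ -52. That's 1 value of t.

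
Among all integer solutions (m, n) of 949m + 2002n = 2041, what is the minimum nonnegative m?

gcd(2002, 949):
  2002 = 2*949 + 104
  949 = 9*104 + 13
  104 = 8*13
so gcd(2002, 949) = 13.
13 divides 2041, so solutions exist.
Back-substitute for Bézout coefficients:
  13 = 949 - 9*104
  ... = 949*(19) + 2002*(-9)
Scale by 2041/13 = 157: (m₀, n₀) = (2983, -1413).
General solution: m = 2983 + 154t, n = -1413 - 73t for integer t.
m ≥ 0: smallest is 2983 mod 154 = 57 (at t = -19), with n = -26.

57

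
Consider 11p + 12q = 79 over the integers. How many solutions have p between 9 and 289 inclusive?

23

gcd(12, 11):
  12 = 1*11 + 1
  11 = 11*1
so gcd(12, 11) = 1.
Back-substitute for Bézout coefficients:
  1 = 12 - 1*11
  ... = 11*(-1) + 12*(1)
Scale by 79: particular solution (-79, 79); reduce p mod 12: (5, 2).
General solution: p = 5 + 12t, q = 2 - 11t for integer t.
9 ≤ 5 + 12t ≤ 289 gives t ∈ [1, 23], which is 23 values.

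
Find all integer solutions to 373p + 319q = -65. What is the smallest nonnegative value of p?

241

gcd(373, 319) = 1.
1 divides -65, so solutions exist.
By Bézout, 373·(65) + 319·(-76) = 1.
Scale by -65/1 = -65: (p₀, q₀) = (-4225, 4940).
General solution: p = -4225 + 319t, q = 4940 - 373t for integer t.
p ≥ 0: smallest is -4225 mod 319 = 241 (at t = 14), with q = -282.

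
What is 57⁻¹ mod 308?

gcd(308, 57):
  308 = 5×57 + 23
  57 = 2×23 + 11
  23 = 2×11 + 1
  11 = 11×1
so gcd(308, 57) = 1.
Back-substitute for Bézout coefficients:
  1 = 23 - 2×11
  ... = 57×(-27) + 308×(5)
So 57×-27 ≡ 1 (mod 308), and -27 mod 308 = 281.

281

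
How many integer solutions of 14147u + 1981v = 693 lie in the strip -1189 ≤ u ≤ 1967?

gcd(14147, 1981):
  14147 = 7*1981 + 280
  1981 = 7*280 + 21
  280 = 13*21 + 7
  21 = 3*7
so gcd(14147, 1981) = 7.
Back-substitute for Bézout coefficients:
  7 = 280 - 13*21
  ... = 14147*(92) + 1981*(-657)
Scale by 99: particular solution (9108, -65043); reduce u mod 283: (52, -371).
General solution: u = 52 + 283t, v = -371 - 2021t for integer t.
-1189 ≤ 52 + 283t ≤ 1967 gives t ∈ [-4, 6], which is 11 values.

11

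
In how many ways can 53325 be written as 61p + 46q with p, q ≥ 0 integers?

gcd(61, 46) = 1.
By Bézout, 61×(-3) + 46×(4) = 1.
One solution: (13, 1142).
General: p = 13 + 46t, q = 1142 - 61t.
p ≥ 0 ⇒ t ≥ 0; q ≥ 0 ⇒ t ≤ 18. So t ∈ [0, 18]: 19 solutions.

19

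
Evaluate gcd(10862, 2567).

1

gcd(10862, 2567):
  10862 = 4*2567 + 594
  2567 = 4*594 + 191
  594 = 3*191 + 21
  191 = 9*21 + 2
  21 = 10*2 + 1
  2 = 2*1
so gcd(10862, 2567) = 1.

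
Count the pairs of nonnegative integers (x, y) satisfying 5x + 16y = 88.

1

gcd(16, 5):
  16 = 3·5 + 1
  5 = 5·1
so gcd(16, 5) = 1.
Back-substitute for Bézout coefficients:
  1 = 16 - 3·5
  ... = 5·(-3) + 16·(1)
Scale by 88: one solution is (-264, 88). Reduce x mod 16: (8, 3).
General: x = 8 + 16t, y = 3 - 5t.
x ≥ 0 ⇒ t ≥ 0; y ≥ 0 ⇒ t ≤ 0. So t ∈ [0, 0]: 1 solution.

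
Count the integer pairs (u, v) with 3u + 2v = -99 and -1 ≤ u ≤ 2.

gcd(3, 2):
  3 = 1×2 + 1
  2 = 2×1
so gcd(3, 2) = 1.
Back-substitute for Bézout coefficients:
  1 = 3 - 1×2
  ... = 3×(1) + 2×(-1)
Scale by -99: particular solution (-99, 99); reduce u mod 2: (1, -51).
General solution: u = 1 + 2t, v = -51 - 3t for integer t.
-1 ≤ 1 + 2t ≤ 2 gives t ∈ [-1, 0], which is 2 values.

2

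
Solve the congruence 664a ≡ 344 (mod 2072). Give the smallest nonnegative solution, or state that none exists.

gcd(2072, 664):
  2072 = 3×664 + 80
  664 = 8×80 + 24
  80 = 3×24 + 8
  24 = 3×8
so gcd(2072, 664) = 8.
8 divides 344, so solutions exist.
Back-substitute for Bézout coefficients:
  8 = 80 - 3×24
  ... = 664×(-78) + 2072×(25)
So 664×(-78) ≡ 8 (mod 2072); multiply by 43: a ≡ -3354 (mod 259).
Smallest nonnegative: a = -3354 mod 259 = 13.

13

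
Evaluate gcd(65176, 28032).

8

gcd(65176, 28032):
  65176 = 2·28032 + 9112
  28032 = 3·9112 + 696
  9112 = 13·696 + 64
  696 = 10·64 + 56
  64 = 1·56 + 8
  56 = 7·8
so gcd(65176, 28032) = 8.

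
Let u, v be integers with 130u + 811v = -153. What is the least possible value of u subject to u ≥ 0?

579

gcd(811, 130):
  811 = 6·130 + 31
  130 = 4·31 + 6
  31 = 5·6 + 1
  6 = 6·1
so gcd(811, 130) = 1.
1 divides -153, so solutions exist.
Back-substitute for Bézout coefficients:
  1 = 31 - 5·6
  ... = 130·(-131) + 811·(21)
Scale by -153/1 = -153: (u₀, v₀) = (20043, -3213).
General solution: u = 20043 + 811t, v = -3213 - 130t for integer t.
u ≥ 0: smallest is 20043 mod 811 = 579 (at t = -24), with v = -93.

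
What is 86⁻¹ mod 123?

113

gcd(123, 86):
  123 = 1×86 + 37
  86 = 2×37 + 12
  37 = 3×12 + 1
  12 = 12×1
so gcd(123, 86) = 1.
Back-substitute for Bézout coefficients:
  1 = 37 - 3×12
  ... = 86×(-10) + 123×(7)
So 86×-10 ≡ 1 (mod 123), and -10 mod 123 = 113.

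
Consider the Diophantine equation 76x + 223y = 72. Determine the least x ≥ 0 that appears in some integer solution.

177

gcd(223, 76):
  223 = 2·76 + 71
  76 = 1·71 + 5
  71 = 14·5 + 1
  5 = 5·1
so gcd(223, 76) = 1.
1 divides 72, so solutions exist.
Back-substitute for Bézout coefficients:
  1 = 71 - 14·5
  ... = 76·(-44) + 223·(15)
Scale by 72/1 = 72: (x₀, y₀) = (-3168, 1080).
General solution: x = -3168 + 223t, y = 1080 - 76t for integer t.
x ≥ 0: smallest is -3168 mod 223 = 177 (at t = 15), with y = -60.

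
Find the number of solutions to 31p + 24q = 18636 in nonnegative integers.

25

gcd(31, 24) = 1.
By Bézout, 31×(7) + 24×(-9) = 1.
One solution: (12, 761).
General: p = 12 + 24t, q = 761 - 31t.
p ≥ 0 ⇒ t ≥ 0; q ≥ 0 ⇒ t ≤ 24. So t ∈ [0, 24]: 25 solutions.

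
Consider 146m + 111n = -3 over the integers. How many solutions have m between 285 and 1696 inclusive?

12

gcd(146, 111) = 1  (146 = 1·111 + 35, 111 = 3·35 + 6, 35 = 5·6 + 5, 6 = 1·5 + 1, 5 = 5·1).
Back-substituting, 146·(-19) + 111·(25) = 1.
Scale by -3: particular solution (57, -75); reduce m mod 111: (57, -75).
General solution: m = 57 + 111t, n = -75 - 146t for integer t.
285 ≤ 57 + 111t ≤ 1696 gives t ∈ [3, 14], which is 12 values.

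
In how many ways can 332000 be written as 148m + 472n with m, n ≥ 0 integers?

gcd(472, 148) = 4.
By Bézout, 148·(-51) + 472·(16) = 4.
One solution: (14, 699).
General: m = 14 + 118t, n = 699 - 37t.
m ≥ 0 ⇒ t ≥ 0; n ≥ 0 ⇒ t ≤ 18. So t ∈ [0, 18]: 19 solutions.

19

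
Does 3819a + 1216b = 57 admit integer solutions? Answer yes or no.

yes

gcd(3819, 1216) = 19  (3819 = 3*1216 + 171, 1216 = 7*171 + 19, 171 = 9*19).
19 divides 57, so integer solutions exist.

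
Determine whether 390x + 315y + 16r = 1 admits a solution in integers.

gcd(390, 315) = 15  (390 = 1×315 + 75, 315 = 4×75 + 15, 75 = 5×15).
gcd(15, 16) = 1.
1 divides 1, so integer solutions exist.

yes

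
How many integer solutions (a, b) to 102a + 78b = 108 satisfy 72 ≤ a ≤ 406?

gcd(102, 78):
  102 = 1*78 + 24
  78 = 3*24 + 6
  24 = 4*6
so gcd(102, 78) = 6.
Back-substitute for Bézout coefficients:
  6 = 78 - 3*24
  ... = 102*(-3) + 78*(4)
Scale by 18: particular solution (-54, 72); reduce a mod 13: (11, -13).
General solution: a = 11 + 13t, b = -13 - 17t for integer t.
72 ≤ 11 + 13t ≤ 406 gives t ∈ [5, 30], which is 26 values.

26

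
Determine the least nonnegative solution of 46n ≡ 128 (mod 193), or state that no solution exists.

gcd(193, 46):
  193 = 4*46 + 9
  46 = 5*9 + 1
  9 = 9*1
so gcd(193, 46) = 1.
1 divides 128, so solutions exist.
Back-substitute for Bézout coefficients:
  1 = 46 - 5*9
  ... = 46*(21) + 193*(-5)
So 46*(21) ≡ 1 (mod 193); multiply by 128: n ≡ 2688 (mod 193).
Smallest nonnegative: n = 2688 mod 193 = 179.

179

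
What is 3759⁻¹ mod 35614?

31739

gcd(35614, 3759) = 1  (35614 = 9·3759 + 1783, 3759 = 2·1783 + 193, 1783 = 9·193 + 46, 193 = 4·46 + 9, 46 = 5·9 + 1, 9 = 9·1).
Back-substituting, 3759·(-3875) + 35614·(409) = 1.
So 3759·-3875 ≡ 1 (mod 35614), and -3875 mod 35614 = 31739.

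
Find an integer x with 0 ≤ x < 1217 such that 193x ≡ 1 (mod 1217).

gcd(1217, 193) = 1.
By Bézout, 193*(-227) + 1217*(36) = 1.
So 193*-227 ≡ 1 (mod 1217), and -227 mod 1217 = 990.

990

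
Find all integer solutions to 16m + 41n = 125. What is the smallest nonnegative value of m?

gcd(41, 16):
  41 = 2×16 + 9
  16 = 1×9 + 7
  9 = 1×7 + 2
  7 = 3×2 + 1
  2 = 2×1
so gcd(41, 16) = 1.
1 divides 125, so solutions exist.
Back-substitute for Bézout coefficients:
  1 = 7 - 3×2
  ... = 16×(18) + 41×(-7)
Scale by 125/1 = 125: (m₀, n₀) = (2250, -875).
General solution: m = 2250 + 41t, n = -875 - 16t for integer t.
m ≥ 0: smallest is 2250 mod 41 = 36 (at t = -54), with n = -11.

36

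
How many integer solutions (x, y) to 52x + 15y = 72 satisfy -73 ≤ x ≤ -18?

gcd(52, 15) = 1.
By Bézout, 52·(-2) + 15·(7) = 1.
Particular solution: (6, -16).
General solution: x = 6 + 15t, y = -16 - 52t for integer t.
-73 ≤ 6 + 15t ≤ -18 gives t ∈ [-5, -2], which is 4 values.

4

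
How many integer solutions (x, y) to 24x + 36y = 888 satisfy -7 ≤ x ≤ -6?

gcd(36, 24) = 12  (36 = 1*24 + 12, 24 = 2*12).
Back-substituting, 24*(-1) + 36*(1) = 12.
Scale by 74: particular solution (-74, 74); reduce x mod 3: (1, 24).
General solution: x = 1 + 3t, y = 24 - 2t for integer t.
-7 ≤ 1 + 3t ≤ -6 gives t ∈ [-2, -3], which is 0 values.

0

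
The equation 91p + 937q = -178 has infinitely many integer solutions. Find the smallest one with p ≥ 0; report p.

760

gcd(937, 91) = 1  (937 = 10·91 + 27, 91 = 3·27 + 10, 27 = 2·10 + 7, 10 = 1·7 + 3, 7 = 2·3 + 1, 3 = 3·1).
1 divides -178, so solutions exist.
Back-substituting, 91·(-278) + 937·(27) = 1.
Scale by -178/1 = -178: (p₀, q₀) = (49484, -4806).
General solution: p = 49484 + 937t, q = -4806 - 91t for integer t.
p ≥ 0: smallest is 49484 mod 937 = 760 (at t = -52), with q = -74.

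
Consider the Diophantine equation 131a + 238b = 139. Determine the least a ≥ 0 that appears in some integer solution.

81

gcd(238, 131):
  238 = 1×131 + 107
  131 = 1×107 + 24
  107 = 4×24 + 11
  24 = 2×11 + 2
  11 = 5×2 + 1
  2 = 2×1
so gcd(238, 131) = 1.
1 divides 139, so solutions exist.
Back-substitute for Bézout coefficients:
  1 = 11 - 5×2
  ... = 131×(-109) + 238×(60)
Scale by 139/1 = 139: (a₀, b₀) = (-15151, 8340).
General solution: a = -15151 + 238t, b = 8340 - 131t for integer t.
a ≥ 0: smallest is -15151 mod 238 = 81 (at t = 64), with b = -44.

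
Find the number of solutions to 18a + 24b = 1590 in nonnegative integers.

gcd(24, 18) = 6.
By Bézout, 18·(-1) + 24·(1) = 6.
One solution: (3, 64).
General: a = 3 + 4t, b = 64 - 3t.
a ≥ 0 ⇒ t ≥ 0; b ≥ 0 ⇒ t ≤ 21. So t ∈ [0, 21]: 22 solutions.

22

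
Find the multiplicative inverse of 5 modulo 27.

gcd(27, 5) = 1  (27 = 5·5 + 2, 5 = 2·2 + 1, 2 = 2·1).
Back-substituting, 5·(11) + 27·(-2) = 1.
So 5·11 ≡ 1 (mod 27), and 11 mod 27 = 11.

11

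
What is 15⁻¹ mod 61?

57

gcd(61, 15) = 1  (61 = 4×15 + 1, 15 = 15×1).
Back-substituting, 15×(-4) + 61×(1) = 1.
So 15×-4 ≡ 1 (mod 61), and -4 mod 61 = 57.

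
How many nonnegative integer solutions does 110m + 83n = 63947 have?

gcd(110, 83) = 1.
By Bézout, 110×(40) + 83×(-53) = 1.
One solution: (69, 679).
General: m = 69 + 83t, n = 679 - 110t.
m ≥ 0 ⇒ t ≥ 0; n ≥ 0 ⇒ t ≤ 6. So t ∈ [0, 6]: 7 solutions.

7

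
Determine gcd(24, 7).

gcd(24, 7):
  24 = 3·7 + 3
  7 = 2·3 + 1
  3 = 3·1
so gcd(24, 7) = 1.

1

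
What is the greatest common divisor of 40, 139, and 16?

gcd(139, 40) = 1  (139 = 3·40 + 19, 40 = 2·19 + 2, 19 = 9·2 + 1, 2 = 2·1).
gcd(1, 16) = 1.

1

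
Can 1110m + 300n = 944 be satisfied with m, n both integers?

no

gcd(1110, 300):
  1110 = 3·300 + 210
  300 = 1·210 + 90
  210 = 2·90 + 30
  90 = 3·30
so gcd(1110, 300) = 30.
30 does not divide 944 (remainder 14), so no integer solutions.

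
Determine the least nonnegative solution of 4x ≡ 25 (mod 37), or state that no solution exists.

34

gcd(37, 4) = 1.
1 divides 25, so solutions exist.
By Bézout, 4×(-9) + 37×(1) = 1.
So 4×(-9) ≡ 1 (mod 37); multiply by 25: x ≡ -225 (mod 37).
Smallest nonnegative: x = -225 mod 37 = 34.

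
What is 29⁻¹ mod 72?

5

gcd(72, 29) = 1.
By Bézout, 29*(5) + 72*(-2) = 1.
So 29*5 ≡ 1 (mod 72), and 5 mod 72 = 5.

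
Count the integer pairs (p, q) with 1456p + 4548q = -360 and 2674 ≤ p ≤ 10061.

gcd(4548, 1456):
  4548 = 3·1456 + 180
  1456 = 8·180 + 16
  180 = 11·16 + 4
  16 = 4·4
so gcd(4548, 1456) = 4.
Back-substitute for Bézout coefficients:
  4 = 180 - 11·16
  ... = 1456·(-278) + 4548·(89)
Scale by -90: particular solution (25020, -8010); reduce p mod 1137: (6, -2).
General solution: p = 6 + 1137t, q = -2 - 364t for integer t.
2674 ≤ 6 + 1137t ≤ 10061 gives t ∈ [3, 8], which is 6 values.

6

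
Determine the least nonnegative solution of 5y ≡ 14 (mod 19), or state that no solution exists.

gcd(19, 5) = 1  (19 = 3*5 + 4, 5 = 1*4 + 1, 4 = 4*1).
1 divides 14, so solutions exist.
Back-substituting, 5*(4) + 19*(-1) = 1.
So 5*(4) ≡ 1 (mod 19); multiply by 14: y ≡ 56 (mod 19).
Smallest nonnegative: y = 56 mod 19 = 18.

18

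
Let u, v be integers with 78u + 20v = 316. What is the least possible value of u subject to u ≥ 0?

2

gcd(78, 20) = 2.
2 divides 316, so solutions exist.
By Bézout, 78*(-1) + 20*(4) = 2.
Scale by 316/2 = 158: (u₀, v₀) = (-158, 632).
General solution: u = -158 + 10t, v = 632 - 39t for integer t.
u ≥ 0: smallest is -158 mod 10 = 2 (at t = 16), with v = 8.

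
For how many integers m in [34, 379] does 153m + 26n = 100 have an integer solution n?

gcd(153, 26) = 1.
By Bézout, 153*(-9) + 26*(53) = 1.
Particular solution: (10, -55).
General solution: m = 10 + 26t, n = -55 - 153t for integer t.
34 ≤ 10 + 26t ≤ 379 gives t ∈ [1, 14], which is 14 values.

14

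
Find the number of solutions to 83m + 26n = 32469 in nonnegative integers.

15

gcd(83, 26) = 1.
By Bézout, 83×(-5) + 26×(16) = 1.
One solution: (25, 1169).
General: m = 25 + 26t, n = 1169 - 83t.
m ≥ 0 ⇒ t ≥ 0; n ≥ 0 ⇒ t ≤ 14. So t ∈ [0, 14]: 15 solutions.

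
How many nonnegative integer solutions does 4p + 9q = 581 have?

gcd(9, 4) = 1.
By Bézout, 4*(-2) + 9*(1) = 1.
One solution: (8, 61).
General: p = 8 + 9t, q = 61 - 4t.
p ≥ 0 ⇒ t ≥ 0; q ≥ 0 ⇒ t ≤ 15. So t ∈ [0, 15]: 16 solutions.

16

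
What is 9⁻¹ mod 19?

gcd(19, 9) = 1  (19 = 2·9 + 1, 9 = 9·1).
Back-substituting, 9·(-2) + 19·(1) = 1.
So 9·-2 ≡ 1 (mod 19), and -2 mod 19 = 17.

17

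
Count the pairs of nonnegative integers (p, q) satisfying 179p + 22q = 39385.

10

gcd(179, 22) = 1.
By Bézout, 179×(-7) + 22×(57) = 1.
One solution: (9, 1717).
General: p = 9 + 22t, q = 1717 - 179t.
p ≥ 0 ⇒ t ≥ 0; q ≥ 0 ⇒ t ≤ 9. So t ∈ [0, 9]: 10 solutions.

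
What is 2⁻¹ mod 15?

8

gcd(15, 2) = 1.
By Bézout, 2·(-7) + 15·(1) = 1.
So 2·-7 ≡ 1 (mod 15), and -7 mod 15 = 8.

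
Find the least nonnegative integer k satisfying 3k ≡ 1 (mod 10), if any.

gcd(10, 3) = 1  (10 = 3*3 + 1, 3 = 3*1).
1 divides 1, so solutions exist.
Back-substituting, 3*(-3) + 10*(1) = 1.
So 3*(-3) ≡ 1 (mod 10); multiply by 1: k ≡ -3 (mod 10).
Smallest nonnegative: k = -3 mod 10 = 7.

7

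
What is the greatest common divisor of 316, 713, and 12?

1

gcd(713, 316) = 1.
gcd(1, 12) = 1.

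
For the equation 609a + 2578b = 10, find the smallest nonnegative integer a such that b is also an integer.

gcd(2578, 609) = 1  (2578 = 4×609 + 142, 609 = 4×142 + 41, 142 = 3×41 + 19, 41 = 2×19 + 3, 19 = 6×3 + 1, 3 = 3×1).
1 divides 10, so solutions exist.
Back-substituting, 609×(-817) + 2578×(193) = 1.
Scale by 10/1 = 10: (a₀, b₀) = (-8170, 1930).
General solution: a = -8170 + 2578t, b = 1930 - 609t for integer t.
a ≥ 0: smallest is -8170 mod 2578 = 2142 (at t = 4), with b = -506.

2142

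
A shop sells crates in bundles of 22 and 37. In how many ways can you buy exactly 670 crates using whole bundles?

1

Need nonnegative integers with 22j + 37k = 670.
gcd(22, 37) = 1, and 22·(-5) + 37·(3) = 1.
So (j₀, k₀) = (-3350, 2010); general j = -3350 + 37t, k = 2010 - 22t.
j ≥ 0 ⇒ t ≥ 91; k ≥ 0 ⇒ t ≤ 91. That's 1 value of t.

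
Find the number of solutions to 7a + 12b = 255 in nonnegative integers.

3

gcd(12, 7):
  12 = 1×7 + 5
  7 = 1×5 + 2
  5 = 2×2 + 1
  2 = 2×1
so gcd(12, 7) = 1.
Back-substitute for Bézout coefficients:
  1 = 5 - 2×2
  ... = 7×(-5) + 12×(3)
Scale by 255: one solution is (-1275, 765). Reduce a mod 12: (9, 16).
General: a = 9 + 12t, b = 16 - 7t.
a ≥ 0 ⇒ t ≥ 0; b ≥ 0 ⇒ t ≤ 2. So t ∈ [0, 2]: 3 solutions.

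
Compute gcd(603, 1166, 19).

1

gcd(1166, 603):
  1166 = 1×603 + 563
  603 = 1×563 + 40
  563 = 14×40 + 3
  40 = 13×3 + 1
  3 = 3×1
so gcd(1166, 603) = 1.
gcd(1, 19) = 1.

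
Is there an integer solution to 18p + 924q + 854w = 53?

gcd(924, 18) = 6  (924 = 51·18 + 6, 18 = 3·6).
gcd(6, 854) = 2.
2 does not divide 53 (remainder 1), so no integer solutions.

no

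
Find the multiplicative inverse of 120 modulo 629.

477

gcd(629, 120) = 1.
By Bézout, 120×(-152) + 629×(29) = 1.
So 120×-152 ≡ 1 (mod 629), and -152 mod 629 = 477.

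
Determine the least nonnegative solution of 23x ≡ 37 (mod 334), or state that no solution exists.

gcd(334, 23):
  334 = 14*23 + 12
  23 = 1*12 + 11
  12 = 1*11 + 1
  11 = 11*1
so gcd(334, 23) = 1.
1 divides 37, so solutions exist.
Back-substitute for Bézout coefficients:
  1 = 12 - 1*11
  ... = 23*(-29) + 334*(2)
So 23*(-29) ≡ 1 (mod 334); multiply by 37: x ≡ -1073 (mod 334).
Smallest nonnegative: x = -1073 mod 334 = 263.

263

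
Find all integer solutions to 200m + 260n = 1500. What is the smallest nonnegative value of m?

gcd(260, 200) = 20.
20 divides 1500, so solutions exist.
By Bézout, 200·(4) + 260·(-3) = 20.
Scale by 1500/20 = 75: (m₀, n₀) = (300, -225).
General solution: m = 300 + 13t, n = -225 - 10t for integer t.
m ≥ 0: smallest is 300 mod 13 = 1 (at t = -23), with n = 5.

1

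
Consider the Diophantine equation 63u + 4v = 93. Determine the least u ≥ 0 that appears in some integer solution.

gcd(63, 4) = 1  (63 = 15·4 + 3, 4 = 1·3 + 1, 3 = 3·1).
1 divides 93, so solutions exist.
Back-substituting, 63·(-1) + 4·(16) = 1.
Scale by 93/1 = 93: (u₀, v₀) = (-93, 1488).
General solution: u = -93 + 4t, v = 1488 - 63t for integer t.
u ≥ 0: smallest is -93 mod 4 = 3 (at t = 24), with v = -24.

3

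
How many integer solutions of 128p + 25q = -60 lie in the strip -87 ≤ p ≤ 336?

17

gcd(128, 25) = 1  (128 = 5×25 + 3, 25 = 8×3 + 1, 3 = 3×1).
Back-substituting, 128×(-8) + 25×(41) = 1.
Scale by -60: particular solution (480, -2460); reduce p mod 25: (5, -28).
General solution: p = 5 + 25t, q = -28 - 128t for integer t.
-87 ≤ 5 + 25t ≤ 336 gives t ∈ [-3, 13], which is 17 values.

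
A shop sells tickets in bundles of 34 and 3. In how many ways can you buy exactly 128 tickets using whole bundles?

1

Need nonnegative integers with 34j + 3k = 128.
gcd(34, 3) = 1, and 34·(1) + 3·(-11) = 1.
So (j₀, k₀) = (128, -1408); general j = 128 + 3t, k = -1408 - 34t.
j ≥ 0 ⇒ t ≥ -42; k ≥ 0 ⇒ t ≤ -42. That's 1 value of t.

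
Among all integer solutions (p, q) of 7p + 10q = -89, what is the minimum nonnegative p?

gcd(10, 7):
  10 = 1*7 + 3
  7 = 2*3 + 1
  3 = 3*1
so gcd(10, 7) = 1.
1 divides -89, so solutions exist.
Back-substitute for Bézout coefficients:
  1 = 7 - 2*3
  ... = 7*(3) + 10*(-2)
Scale by -89/1 = -89: (p₀, q₀) = (-267, 178).
General solution: p = -267 + 10t, q = 178 - 7t for integer t.
p ≥ 0: smallest is -267 mod 10 = 3 (at t = 27), with q = -11.

3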